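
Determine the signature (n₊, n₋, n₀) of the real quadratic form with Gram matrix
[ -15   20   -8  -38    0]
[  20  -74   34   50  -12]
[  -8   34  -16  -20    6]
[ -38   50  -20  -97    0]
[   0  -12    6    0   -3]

step 0: pivot -15 → sign −
step 1: pivot -142/3 → sign −
step 2: pivot -82/355 → sign −
step 3: pivot -29/41 → sign −
step 4: pivot 3/29 → sign +
signature = (1, 4, 0)

Answer: (1, 4, 0)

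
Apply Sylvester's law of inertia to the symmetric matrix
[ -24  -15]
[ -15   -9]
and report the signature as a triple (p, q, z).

step 0: pivot -24 → sign −
step 1: pivot 3/8 → sign +
signature = (1, 1, 0)

Answer: (1, 1, 0)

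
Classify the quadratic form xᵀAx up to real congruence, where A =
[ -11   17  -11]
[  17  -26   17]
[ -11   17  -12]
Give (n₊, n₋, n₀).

step 0: pivot -11 → sign −
step 1: pivot 3/11 → sign +
step 2: pivot -1 → sign −
signature = (1, 2, 0)

Answer: (1, 2, 0)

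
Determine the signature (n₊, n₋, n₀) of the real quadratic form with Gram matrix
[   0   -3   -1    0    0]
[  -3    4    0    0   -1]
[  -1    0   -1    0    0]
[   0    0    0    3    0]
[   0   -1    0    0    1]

Answer: (3, 2, 0)

Derivation:
step 0: pivot 4 → sign +
step 1: pivot -9/4 → sign −
step 2: pivot -5/9 → sign −
step 3: pivot 3 → sign +
step 4: pivot 6/5 → sign +
signature = (3, 2, 0)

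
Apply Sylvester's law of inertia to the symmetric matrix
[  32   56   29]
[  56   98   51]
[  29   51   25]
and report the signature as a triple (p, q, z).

Answer: (2, 1, 0)

Derivation:
step 0: pivot 32 → sign +
step 1: pivot -41/32 → sign −
step 2: pivot 2/41 → sign +
signature = (2, 1, 0)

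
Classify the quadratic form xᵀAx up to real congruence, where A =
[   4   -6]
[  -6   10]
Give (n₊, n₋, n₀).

Answer: (2, 0, 0)

Derivation:
step 0: pivot 4 → sign +
step 1: pivot 1 → sign +
signature = (2, 0, 0)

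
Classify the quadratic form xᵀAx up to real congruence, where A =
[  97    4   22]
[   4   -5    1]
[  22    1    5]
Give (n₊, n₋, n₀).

Answer: (2, 1, 0)

Derivation:
step 0: pivot 97 → sign +
step 1: pivot -501/97 → sign −
step 2: pivot 2/167 → sign +
signature = (2, 1, 0)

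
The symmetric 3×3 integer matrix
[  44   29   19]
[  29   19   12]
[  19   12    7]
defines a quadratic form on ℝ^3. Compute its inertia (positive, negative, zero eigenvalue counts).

Answer: (2, 1, 0)

Derivation:
step 0: pivot 44 → sign +
step 1: pivot -5/44 → sign −
step 2: pivot 6/5 → sign +
signature = (2, 1, 0)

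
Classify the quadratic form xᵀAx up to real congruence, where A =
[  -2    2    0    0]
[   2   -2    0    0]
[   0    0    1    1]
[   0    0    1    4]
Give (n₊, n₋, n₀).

Answer: (2, 1, 1)

Derivation:
step 0: pivot -2 → sign −
step 1: pivot 1 → sign +
step 2: pivot 3 → sign +
step 3: row/col 3 already zero → sign 0
signature = (2, 1, 1)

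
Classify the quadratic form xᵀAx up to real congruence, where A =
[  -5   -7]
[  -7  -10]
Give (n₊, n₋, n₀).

step 0: pivot -5 → sign −
step 1: pivot -1/5 → sign −
signature = (0, 2, 0)

Answer: (0, 2, 0)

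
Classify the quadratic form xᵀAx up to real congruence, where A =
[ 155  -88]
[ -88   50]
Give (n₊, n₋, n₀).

step 0: pivot 155 → sign +
step 1: pivot 6/155 → sign +
signature = (2, 0, 0)

Answer: (2, 0, 0)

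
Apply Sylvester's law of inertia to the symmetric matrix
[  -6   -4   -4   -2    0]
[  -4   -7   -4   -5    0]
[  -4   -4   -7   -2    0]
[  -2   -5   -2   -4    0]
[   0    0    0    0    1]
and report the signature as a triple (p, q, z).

step 0: pivot -6 → sign −
step 1: pivot -13/3 → sign −
step 2: pivot -51/13 → sign −
step 3: pivot -3/17 → sign −
step 4: pivot 1 → sign +
signature = (1, 4, 0)

Answer: (1, 4, 0)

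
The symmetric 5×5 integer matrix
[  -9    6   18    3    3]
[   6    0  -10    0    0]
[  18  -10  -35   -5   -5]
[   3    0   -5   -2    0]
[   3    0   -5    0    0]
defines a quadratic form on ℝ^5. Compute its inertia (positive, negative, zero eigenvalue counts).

step 0: pivot -9 → sign −
step 1: pivot 4 → sign +
step 2: pivot -2 → sign −
step 3: row/col 3 already zero → sign 0
step 4: row/col 4 already zero → sign 0
signature = (1, 2, 2)

Answer: (1, 2, 2)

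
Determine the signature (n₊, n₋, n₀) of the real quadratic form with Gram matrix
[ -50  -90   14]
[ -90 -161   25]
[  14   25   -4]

Answer: (1, 2, 0)

Derivation:
step 0: pivot -50 → sign −
step 1: pivot 1 → sign +
step 2: pivot -3/25 → sign −
signature = (1, 2, 0)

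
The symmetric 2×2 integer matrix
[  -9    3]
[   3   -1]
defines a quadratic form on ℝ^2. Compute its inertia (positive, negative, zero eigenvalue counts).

Answer: (0, 1, 1)

Derivation:
step 0: pivot -9 → sign −
step 1: row/col 1 already zero → sign 0
signature = (0, 1, 1)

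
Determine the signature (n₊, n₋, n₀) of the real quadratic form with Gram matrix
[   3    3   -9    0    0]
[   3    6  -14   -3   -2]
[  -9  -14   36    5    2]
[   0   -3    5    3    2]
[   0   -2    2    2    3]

Answer: (3, 1, 1)

Derivation:
step 0: pivot 3 → sign +
step 1: pivot 3 → sign +
step 2: pivot 2/3 → sign +
step 3: pivot -1 → sign −
step 4: row/col 4 already zero → sign 0
signature = (3, 1, 1)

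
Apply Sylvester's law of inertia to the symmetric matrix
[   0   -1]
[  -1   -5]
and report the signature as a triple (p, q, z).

step 0: pivot -5 → sign −
step 1: pivot 1/5 → sign +
signature = (1, 1, 0)

Answer: (1, 1, 0)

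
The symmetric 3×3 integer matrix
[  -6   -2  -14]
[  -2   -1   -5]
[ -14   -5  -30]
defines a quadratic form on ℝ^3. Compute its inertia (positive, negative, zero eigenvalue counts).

step 0: pivot -6 → sign −
step 1: pivot -1/3 → sign −
step 2: pivot 3 → sign +
signature = (1, 2, 0)

Answer: (1, 2, 0)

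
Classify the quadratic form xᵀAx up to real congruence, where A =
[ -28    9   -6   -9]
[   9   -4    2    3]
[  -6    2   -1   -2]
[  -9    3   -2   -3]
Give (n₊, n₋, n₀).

step 0: pivot -28 → sign −
step 1: pivot -31/28 → sign −
step 2: pivot 9/31 → sign +
step 3: pivot -1/9 → sign −
signature = (1, 3, 0)

Answer: (1, 3, 0)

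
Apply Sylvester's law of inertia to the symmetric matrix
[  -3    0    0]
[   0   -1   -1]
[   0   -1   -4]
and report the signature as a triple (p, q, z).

step 0: pivot -3 → sign −
step 1: pivot -1 → sign −
step 2: pivot -3 → sign −
signature = (0, 3, 0)

Answer: (0, 3, 0)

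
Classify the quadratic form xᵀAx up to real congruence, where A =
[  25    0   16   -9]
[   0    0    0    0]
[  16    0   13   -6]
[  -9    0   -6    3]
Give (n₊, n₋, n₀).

Answer: (2, 1, 1)

Derivation:
step 0: pivot 25 → sign +
step 1: pivot 69/25 → sign +
step 2: pivot -6/23 → sign −
step 3: row/col 3 already zero → sign 0
signature = (2, 1, 1)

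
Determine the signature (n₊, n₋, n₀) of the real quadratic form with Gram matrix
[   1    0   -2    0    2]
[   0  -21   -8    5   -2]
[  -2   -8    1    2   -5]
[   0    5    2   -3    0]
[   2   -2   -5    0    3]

step 0: pivot 1 → sign +
step 1: pivot -21 → sign −
step 2: pivot 1/21 → sign +
step 3: pivot -2 → sign −
step 4: pivot -2 → sign −
signature = (2, 3, 0)

Answer: (2, 3, 0)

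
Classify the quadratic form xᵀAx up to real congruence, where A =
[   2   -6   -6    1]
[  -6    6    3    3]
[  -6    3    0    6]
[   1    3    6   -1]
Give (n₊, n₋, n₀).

Answer: (2, 2, 0)

Derivation:
step 0: pivot 2 → sign +
step 1: pivot -12 → sign −
step 2: pivot 3/4 → sign +
step 3: pivot -3/2 → sign −
signature = (2, 2, 0)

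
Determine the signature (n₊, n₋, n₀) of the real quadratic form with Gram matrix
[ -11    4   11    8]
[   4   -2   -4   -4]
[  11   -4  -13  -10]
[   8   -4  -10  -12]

step 0: pivot -11 → sign −
step 1: pivot -6/11 → sign −
step 2: pivot -2 → sign −
step 3: pivot -2 → sign −
signature = (0, 4, 0)

Answer: (0, 4, 0)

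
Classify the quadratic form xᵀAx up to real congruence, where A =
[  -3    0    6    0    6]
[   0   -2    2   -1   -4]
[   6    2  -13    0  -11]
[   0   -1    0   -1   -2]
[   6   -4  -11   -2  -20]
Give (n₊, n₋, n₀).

step 0: pivot -3 → sign −
step 1: pivot -2 → sign −
step 2: pivot 1 → sign +
step 3: pivot -3/2 → sign −
step 4: pivot -3 → sign −
signature = (1, 4, 0)

Answer: (1, 4, 0)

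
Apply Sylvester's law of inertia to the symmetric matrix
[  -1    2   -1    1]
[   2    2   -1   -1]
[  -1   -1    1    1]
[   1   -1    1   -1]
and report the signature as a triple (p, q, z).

Answer: (2, 2, 0)

Derivation:
step 0: pivot -1 → sign −
step 1: pivot 6 → sign +
step 2: pivot 1/2 → sign +
step 3: pivot -2/3 → sign −
signature = (2, 2, 0)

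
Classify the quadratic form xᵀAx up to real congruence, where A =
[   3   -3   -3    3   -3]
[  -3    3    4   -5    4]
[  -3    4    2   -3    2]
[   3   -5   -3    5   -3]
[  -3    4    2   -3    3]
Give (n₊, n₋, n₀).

Answer: (3, 2, 0)

Derivation:
step 0: pivot 3 → sign +
step 1: pivot -1 → sign −
step 2: pivot 1 → sign +
step 3: pivot -2 → sign −
step 4: pivot 1 → sign +
signature = (3, 2, 0)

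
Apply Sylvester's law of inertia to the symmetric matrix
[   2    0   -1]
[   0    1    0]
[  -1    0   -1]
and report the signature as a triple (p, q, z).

step 0: pivot 2 → sign +
step 1: pivot 1 → sign +
step 2: pivot -3/2 → sign −
signature = (2, 1, 0)

Answer: (2, 1, 0)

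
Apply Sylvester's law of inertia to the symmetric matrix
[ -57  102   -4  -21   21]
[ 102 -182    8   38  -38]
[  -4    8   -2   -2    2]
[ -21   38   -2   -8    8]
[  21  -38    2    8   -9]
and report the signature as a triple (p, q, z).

Answer: (1, 4, 0)

Derivation:
step 0: pivot -57 → sign −
step 1: pivot 10/19 → sign +
step 2: pivot -46/15 → sign −
step 3: pivot -3/23 → sign −
step 4: pivot -1 → sign −
signature = (1, 4, 0)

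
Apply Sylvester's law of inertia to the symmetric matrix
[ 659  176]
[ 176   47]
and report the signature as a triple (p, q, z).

step 0: pivot 659 → sign +
step 1: pivot -3/659 → sign −
signature = (1, 1, 0)

Answer: (1, 1, 0)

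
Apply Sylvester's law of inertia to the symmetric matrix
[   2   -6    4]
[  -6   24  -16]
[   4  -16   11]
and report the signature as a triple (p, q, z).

step 0: pivot 2 → sign +
step 1: pivot 6 → sign +
step 2: pivot 1/3 → sign +
signature = (3, 0, 0)

Answer: (3, 0, 0)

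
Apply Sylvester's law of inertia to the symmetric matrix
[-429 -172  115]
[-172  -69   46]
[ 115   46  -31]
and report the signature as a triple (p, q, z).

step 0: pivot -429 → sign −
step 1: pivot -17/429 → sign −
step 2: pivot 2/17 → sign +
signature = (1, 2, 0)

Answer: (1, 2, 0)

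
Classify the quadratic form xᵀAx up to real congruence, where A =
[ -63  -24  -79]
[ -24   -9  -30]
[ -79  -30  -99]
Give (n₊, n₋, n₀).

Answer: (1, 1, 1)

Derivation:
step 0: pivot -63 → sign −
step 1: pivot 1/7 → sign +
step 2: row/col 2 already zero → sign 0
signature = (1, 1, 1)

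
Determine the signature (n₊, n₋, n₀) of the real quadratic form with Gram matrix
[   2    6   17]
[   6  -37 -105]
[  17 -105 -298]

step 0: pivot 2 → sign +
step 1: pivot -55 → sign −
step 2: pivot -3/110 → sign −
signature = (1, 2, 0)

Answer: (1, 2, 0)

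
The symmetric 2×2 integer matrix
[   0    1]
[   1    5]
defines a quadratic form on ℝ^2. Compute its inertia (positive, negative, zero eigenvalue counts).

step 0: pivot 5 → sign +
step 1: pivot -1/5 → sign −
signature = (1, 1, 0)

Answer: (1, 1, 0)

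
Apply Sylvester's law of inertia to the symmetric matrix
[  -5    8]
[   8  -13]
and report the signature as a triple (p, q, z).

step 0: pivot -5 → sign −
step 1: pivot -1/5 → sign −
signature = (0, 2, 0)

Answer: (0, 2, 0)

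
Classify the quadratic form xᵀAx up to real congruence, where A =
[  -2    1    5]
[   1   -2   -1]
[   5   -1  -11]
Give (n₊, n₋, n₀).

step 0: pivot -2 → sign −
step 1: pivot -3/2 → sign −
step 2: pivot 3 → sign +
signature = (1, 2, 0)

Answer: (1, 2, 0)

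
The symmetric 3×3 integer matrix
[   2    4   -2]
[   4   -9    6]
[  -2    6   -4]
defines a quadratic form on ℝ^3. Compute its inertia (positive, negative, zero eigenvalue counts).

Answer: (1, 2, 0)

Derivation:
step 0: pivot 2 → sign +
step 1: pivot -17 → sign −
step 2: pivot -2/17 → sign −
signature = (1, 2, 0)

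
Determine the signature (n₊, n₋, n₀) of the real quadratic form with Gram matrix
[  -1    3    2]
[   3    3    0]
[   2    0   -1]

Answer: (1, 1, 1)

Derivation:
step 0: pivot -1 → sign −
step 1: pivot 12 → sign +
step 2: row/col 2 already zero → sign 0
signature = (1, 1, 1)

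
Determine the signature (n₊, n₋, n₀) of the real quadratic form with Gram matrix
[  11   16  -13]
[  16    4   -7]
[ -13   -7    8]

step 0: pivot 11 → sign +
step 1: pivot -212/11 → sign −
step 2: pivot -1/212 → sign −
signature = (1, 2, 0)

Answer: (1, 2, 0)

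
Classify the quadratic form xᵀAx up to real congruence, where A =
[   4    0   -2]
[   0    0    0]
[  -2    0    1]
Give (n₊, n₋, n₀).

step 0: pivot 4 → sign +
step 1: row/col 1 already zero → sign 0
step 2: row/col 2 already zero → sign 0
signature = (1, 0, 2)

Answer: (1, 0, 2)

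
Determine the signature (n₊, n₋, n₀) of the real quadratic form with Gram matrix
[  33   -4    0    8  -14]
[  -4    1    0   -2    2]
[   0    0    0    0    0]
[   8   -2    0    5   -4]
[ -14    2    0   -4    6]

step 0: pivot 33 → sign +
step 1: pivot 17/33 → sign +
step 2: pivot 1 → sign +
step 3: pivot -2/17 → sign −
step 4: row/col 4 already zero → sign 0
signature = (3, 1, 1)

Answer: (3, 1, 1)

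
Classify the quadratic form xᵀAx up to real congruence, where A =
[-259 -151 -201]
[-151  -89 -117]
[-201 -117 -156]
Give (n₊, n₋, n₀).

step 0: pivot -259 → sign −
step 1: pivot -250/259 → sign −
step 2: pivot 3/125 → sign +
signature = (1, 2, 0)

Answer: (1, 2, 0)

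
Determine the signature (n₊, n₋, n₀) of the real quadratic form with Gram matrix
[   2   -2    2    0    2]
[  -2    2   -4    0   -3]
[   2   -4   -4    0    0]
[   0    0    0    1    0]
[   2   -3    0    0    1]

step 0: pivot 2 → sign +
step 1: pivot -6 → sign −
step 2: pivot 2/3 → sign +
step 3: pivot 1 → sign +
step 4: pivot -1/2 → sign −
signature = (3, 2, 0)

Answer: (3, 2, 0)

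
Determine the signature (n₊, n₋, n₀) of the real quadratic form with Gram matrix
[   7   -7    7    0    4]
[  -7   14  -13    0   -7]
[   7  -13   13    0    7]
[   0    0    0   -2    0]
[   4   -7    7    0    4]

step 0: pivot 7 → sign +
step 1: pivot 7 → sign +
step 2: pivot 6/7 → sign +
step 3: pivot -2 → sign −
step 4: pivot 3/14 → sign +
signature = (4, 1, 0)

Answer: (4, 1, 0)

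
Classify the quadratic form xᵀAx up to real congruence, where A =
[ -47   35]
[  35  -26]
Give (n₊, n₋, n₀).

Answer: (1, 1, 0)

Derivation:
step 0: pivot -47 → sign −
step 1: pivot 3/47 → sign +
signature = (1, 1, 0)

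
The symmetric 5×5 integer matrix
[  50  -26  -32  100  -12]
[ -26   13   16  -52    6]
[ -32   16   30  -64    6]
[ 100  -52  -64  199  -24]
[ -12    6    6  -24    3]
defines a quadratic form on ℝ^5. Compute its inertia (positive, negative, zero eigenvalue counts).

step 0: pivot 50 → sign +
step 1: pivot -13/25 → sign −
step 2: pivot 134/13 → sign +
step 3: pivot -1 → sign −
step 4: pivot 3/67 → sign +
signature = (3, 2, 0)

Answer: (3, 2, 0)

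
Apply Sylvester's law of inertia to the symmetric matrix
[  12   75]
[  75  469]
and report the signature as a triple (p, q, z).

Answer: (2, 0, 0)

Derivation:
step 0: pivot 12 → sign +
step 1: pivot 1/4 → sign +
signature = (2, 0, 0)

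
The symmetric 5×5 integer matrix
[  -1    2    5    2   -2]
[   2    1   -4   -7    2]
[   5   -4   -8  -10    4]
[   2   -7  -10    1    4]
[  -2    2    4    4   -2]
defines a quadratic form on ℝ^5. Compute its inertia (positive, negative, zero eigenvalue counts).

step 0: pivot -1 → sign −
step 1: pivot 5 → sign +
step 2: pivot 49/5 → sign +
step 3: pivot 92/49 → sign +
step 4: pivot -3/23 → sign −
signature = (3, 2, 0)

Answer: (3, 2, 0)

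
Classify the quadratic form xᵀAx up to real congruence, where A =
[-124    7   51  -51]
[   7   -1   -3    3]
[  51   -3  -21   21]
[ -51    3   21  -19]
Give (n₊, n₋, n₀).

Answer: (1, 2, 1)

Derivation:
step 0: pivot -124 → sign −
step 1: pivot -75/124 → sign −
step 2: pivot 2 → sign +
step 3: row/col 3 already zero → sign 0
signature = (1, 2, 1)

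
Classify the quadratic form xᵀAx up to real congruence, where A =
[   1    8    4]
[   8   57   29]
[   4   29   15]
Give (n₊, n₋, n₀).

step 0: pivot 1 → sign +
step 1: pivot -7 → sign −
step 2: pivot 2/7 → sign +
signature = (2, 1, 0)

Answer: (2, 1, 0)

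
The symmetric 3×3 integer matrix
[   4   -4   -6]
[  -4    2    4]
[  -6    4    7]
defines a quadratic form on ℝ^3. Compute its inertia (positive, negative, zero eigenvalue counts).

step 0: pivot 4 → sign +
step 1: pivot -2 → sign −
step 2: row/col 2 already zero → sign 0
signature = (1, 1, 1)

Answer: (1, 1, 1)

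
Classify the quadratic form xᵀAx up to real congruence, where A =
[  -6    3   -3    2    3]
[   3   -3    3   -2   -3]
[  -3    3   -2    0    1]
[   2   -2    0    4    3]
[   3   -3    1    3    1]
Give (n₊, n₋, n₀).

step 0: pivot -6 → sign −
step 1: pivot -3/2 → sign −
step 2: pivot 1 → sign +
step 3: pivot 4/3 → sign +
step 4: pivot -3/4 → sign −
signature = (2, 3, 0)

Answer: (2, 3, 0)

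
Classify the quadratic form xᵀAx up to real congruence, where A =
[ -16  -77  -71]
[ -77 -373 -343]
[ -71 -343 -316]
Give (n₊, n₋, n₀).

step 0: pivot -16 → sign −
step 1: pivot -39/16 → sign −
step 2: pivot -3/13 → sign −
signature = (0, 3, 0)

Answer: (0, 3, 0)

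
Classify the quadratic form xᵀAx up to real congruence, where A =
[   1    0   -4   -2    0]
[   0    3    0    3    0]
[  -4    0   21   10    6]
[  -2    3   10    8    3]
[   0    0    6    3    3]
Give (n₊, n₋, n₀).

step 0: pivot 1 → sign +
step 1: pivot 3 → sign +
step 2: pivot 5 → sign +
step 3: pivot 1/5 → sign +
step 4: pivot -6 → sign −
signature = (4, 1, 0)

Answer: (4, 1, 0)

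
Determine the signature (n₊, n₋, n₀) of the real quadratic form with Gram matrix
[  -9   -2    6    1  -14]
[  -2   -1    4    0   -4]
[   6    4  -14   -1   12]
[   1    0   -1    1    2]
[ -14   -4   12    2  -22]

step 0: pivot -9 → sign −
step 1: pivot -5/9 → sign −
step 2: pivot 14/5 → sign +
step 3: pivot 1/2 → sign +
step 4: pivot 2/7 → sign +
signature = (3, 2, 0)

Answer: (3, 2, 0)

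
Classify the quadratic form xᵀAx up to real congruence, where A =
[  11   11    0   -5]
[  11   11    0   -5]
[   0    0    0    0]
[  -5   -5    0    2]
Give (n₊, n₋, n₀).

Answer: (1, 1, 2)

Derivation:
step 0: pivot 11 → sign +
step 1: pivot -3/11 → sign −
step 2: row/col 2 already zero → sign 0
step 3: row/col 3 already zero → sign 0
signature = (1, 1, 2)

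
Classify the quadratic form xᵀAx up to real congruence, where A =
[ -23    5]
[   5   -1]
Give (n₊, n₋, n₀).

step 0: pivot -23 → sign −
step 1: pivot 2/23 → sign +
signature = (1, 1, 0)

Answer: (1, 1, 0)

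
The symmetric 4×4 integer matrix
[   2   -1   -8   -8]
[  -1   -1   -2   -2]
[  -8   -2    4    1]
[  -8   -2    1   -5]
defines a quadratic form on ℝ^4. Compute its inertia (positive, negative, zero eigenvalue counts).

step 0: pivot 2 → sign +
step 1: pivot -3/2 → sign −
step 2: pivot -4 → sign −
step 3: pivot -3/4 → sign −
signature = (1, 3, 0)

Answer: (1, 3, 0)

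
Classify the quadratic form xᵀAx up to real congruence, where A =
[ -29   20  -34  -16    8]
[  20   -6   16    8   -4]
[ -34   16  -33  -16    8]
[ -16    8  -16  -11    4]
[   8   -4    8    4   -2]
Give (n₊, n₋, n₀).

step 0: pivot -29 → sign −
step 1: pivot 226/29 → sign +
step 2: pivot -29/113 → sign −
step 3: pivot -95/29 → sign −
step 4: pivot -6/95 → sign −
signature = (1, 4, 0)

Answer: (1, 4, 0)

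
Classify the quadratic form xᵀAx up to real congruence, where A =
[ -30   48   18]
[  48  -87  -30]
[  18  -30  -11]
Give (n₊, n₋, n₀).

step 0: pivot -30 → sign −
step 1: pivot -51/5 → sign −
step 2: pivot -1/17 → sign −
signature = (0, 3, 0)

Answer: (0, 3, 0)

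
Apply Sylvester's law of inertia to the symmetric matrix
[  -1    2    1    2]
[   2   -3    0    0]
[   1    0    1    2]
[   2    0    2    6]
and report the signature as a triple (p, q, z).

step 0: pivot -1 → sign −
step 1: pivot 1 → sign +
step 2: pivot -2 → sign −
step 3: pivot 2 → sign +
signature = (2, 2, 0)

Answer: (2, 2, 0)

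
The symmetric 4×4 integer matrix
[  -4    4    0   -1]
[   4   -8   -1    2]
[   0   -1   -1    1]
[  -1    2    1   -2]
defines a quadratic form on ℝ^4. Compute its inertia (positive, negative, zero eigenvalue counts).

step 0: pivot -4 → sign −
step 1: pivot -4 → sign −
step 2: pivot -3/4 → sign −
step 3: pivot -3/4 → sign −
signature = (0, 4, 0)

Answer: (0, 4, 0)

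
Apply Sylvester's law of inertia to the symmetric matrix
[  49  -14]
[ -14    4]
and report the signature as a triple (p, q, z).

step 0: pivot 49 → sign +
step 1: row/col 1 already zero → sign 0
signature = (1, 0, 1)

Answer: (1, 0, 1)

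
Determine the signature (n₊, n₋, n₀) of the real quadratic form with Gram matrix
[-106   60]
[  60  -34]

step 0: pivot -106 → sign −
step 1: pivot -2/53 → sign −
signature = (0, 2, 0)

Answer: (0, 2, 0)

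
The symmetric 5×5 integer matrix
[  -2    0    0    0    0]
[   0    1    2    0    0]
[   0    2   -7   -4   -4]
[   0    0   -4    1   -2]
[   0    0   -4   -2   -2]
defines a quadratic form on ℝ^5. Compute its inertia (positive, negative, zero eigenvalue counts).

step 0: pivot -2 → sign −
step 1: pivot 1 → sign +
step 2: pivot -11 → sign −
step 3: pivot 27/11 → sign +
step 4: pivot -2/3 → sign −
signature = (2, 3, 0)

Answer: (2, 3, 0)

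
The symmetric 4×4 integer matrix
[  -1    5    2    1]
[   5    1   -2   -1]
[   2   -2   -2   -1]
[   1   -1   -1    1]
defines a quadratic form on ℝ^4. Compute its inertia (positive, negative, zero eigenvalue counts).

Answer: (2, 2, 0)

Derivation:
step 0: pivot -1 → sign −
step 1: pivot 26 → sign +
step 2: pivot -6/13 → sign −
step 3: pivot 3/2 → sign +
signature = (2, 2, 0)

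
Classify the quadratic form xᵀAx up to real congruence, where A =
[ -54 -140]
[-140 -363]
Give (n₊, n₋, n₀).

step 0: pivot -54 → sign −
step 1: pivot -1/27 → sign −
signature = (0, 2, 0)

Answer: (0, 2, 0)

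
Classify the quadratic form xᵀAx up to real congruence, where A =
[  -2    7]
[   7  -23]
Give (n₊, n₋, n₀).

step 0: pivot -2 → sign −
step 1: pivot 3/2 → sign +
signature = (1, 1, 0)

Answer: (1, 1, 0)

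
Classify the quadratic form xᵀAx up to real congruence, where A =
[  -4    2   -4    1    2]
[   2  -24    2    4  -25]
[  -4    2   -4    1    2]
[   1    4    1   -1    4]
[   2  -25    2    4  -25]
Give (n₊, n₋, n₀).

step 0: pivot -4 → sign −
step 1: pivot -23 → sign −
step 2: pivot 3/23 → sign +
step 3: pivot 3/4 → sign +
step 4: row/col 4 already zero → sign 0
signature = (2, 2, 1)

Answer: (2, 2, 1)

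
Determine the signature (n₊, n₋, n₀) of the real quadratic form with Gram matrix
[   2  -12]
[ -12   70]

step 0: pivot 2 → sign +
step 1: pivot -2 → sign −
signature = (1, 1, 0)

Answer: (1, 1, 0)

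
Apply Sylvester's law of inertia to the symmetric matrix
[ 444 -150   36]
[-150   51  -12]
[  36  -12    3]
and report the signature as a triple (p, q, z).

step 0: pivot 444 → sign +
step 1: pivot 12/37 → sign +
step 2: row/col 2 already zero → sign 0
signature = (2, 0, 1)

Answer: (2, 0, 1)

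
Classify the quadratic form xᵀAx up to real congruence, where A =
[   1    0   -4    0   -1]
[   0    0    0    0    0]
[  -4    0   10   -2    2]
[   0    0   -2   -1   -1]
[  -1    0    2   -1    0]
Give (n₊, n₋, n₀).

Answer: (1, 2, 2)

Derivation:
step 0: pivot 1 → sign +
step 1: pivot -6 → sign −
step 2: pivot -1/3 → sign −
step 3: row/col 3 already zero → sign 0
step 4: row/col 4 already zero → sign 0
signature = (1, 2, 2)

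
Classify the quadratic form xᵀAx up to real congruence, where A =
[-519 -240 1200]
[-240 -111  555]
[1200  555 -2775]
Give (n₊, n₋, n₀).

step 0: pivot -519 → sign −
step 1: pivot -3/173 → sign −
step 2: row/col 2 already zero → sign 0
signature = (0, 2, 1)

Answer: (0, 2, 1)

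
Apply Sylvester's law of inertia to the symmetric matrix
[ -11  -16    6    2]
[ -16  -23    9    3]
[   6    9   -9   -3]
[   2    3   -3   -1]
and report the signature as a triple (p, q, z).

Answer: (1, 2, 1)

Derivation:
step 0: pivot -11 → sign −
step 1: pivot 3/11 → sign +
step 2: pivot -6 → sign −
step 3: row/col 3 already zero → sign 0
signature = (1, 2, 1)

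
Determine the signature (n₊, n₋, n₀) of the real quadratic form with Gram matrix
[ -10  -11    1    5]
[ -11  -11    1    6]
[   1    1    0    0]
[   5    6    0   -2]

Answer: (2, 2, 0)

Derivation:
step 0: pivot -10 → sign −
step 1: pivot 11/10 → sign +
step 2: pivot 1/11 → sign +
step 3: pivot -3 → sign −
signature = (2, 2, 0)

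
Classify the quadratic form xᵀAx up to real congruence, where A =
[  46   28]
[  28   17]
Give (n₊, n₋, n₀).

step 0: pivot 46 → sign +
step 1: pivot -1/23 → sign −
signature = (1, 1, 0)

Answer: (1, 1, 0)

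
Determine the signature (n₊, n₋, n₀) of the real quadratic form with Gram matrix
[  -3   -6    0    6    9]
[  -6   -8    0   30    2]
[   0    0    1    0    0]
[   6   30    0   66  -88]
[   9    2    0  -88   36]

Answer: (3, 2, 0)

Derivation:
step 0: pivot -3 → sign −
step 1: pivot 4 → sign +
step 2: pivot 1 → sign +
step 3: pivot -3 → sign −
step 4: pivot 1/3 → sign +
signature = (3, 2, 0)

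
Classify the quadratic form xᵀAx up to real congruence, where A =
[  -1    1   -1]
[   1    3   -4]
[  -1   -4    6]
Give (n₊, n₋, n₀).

Answer: (2, 1, 0)

Derivation:
step 0: pivot -1 → sign −
step 1: pivot 4 → sign +
step 2: pivot 3/4 → sign +
signature = (2, 1, 0)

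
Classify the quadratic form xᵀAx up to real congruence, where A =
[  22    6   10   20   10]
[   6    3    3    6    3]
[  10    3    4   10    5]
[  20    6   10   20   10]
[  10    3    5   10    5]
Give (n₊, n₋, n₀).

Answer: (3, 1, 1)

Derivation:
step 0: pivot 22 → sign +
step 1: pivot 15/11 → sign +
step 2: pivot -3/5 → sign −
step 3: pivot 8/3 → sign +
step 4: row/col 4 already zero → sign 0
signature = (3, 1, 1)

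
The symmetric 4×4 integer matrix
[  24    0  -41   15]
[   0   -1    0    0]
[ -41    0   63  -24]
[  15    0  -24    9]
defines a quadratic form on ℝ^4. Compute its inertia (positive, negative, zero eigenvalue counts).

step 0: pivot 24 → sign +
step 1: pivot -1 → sign −
step 2: pivot -169/24 → sign −
step 3: row/col 3 already zero → sign 0
signature = (1, 2, 1)

Answer: (1, 2, 1)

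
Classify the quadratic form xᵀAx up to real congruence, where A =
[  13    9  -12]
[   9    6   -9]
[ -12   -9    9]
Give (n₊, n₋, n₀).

Answer: (1, 1, 1)

Derivation:
step 0: pivot 13 → sign +
step 1: pivot -3/13 → sign −
step 2: row/col 2 already zero → sign 0
signature = (1, 1, 1)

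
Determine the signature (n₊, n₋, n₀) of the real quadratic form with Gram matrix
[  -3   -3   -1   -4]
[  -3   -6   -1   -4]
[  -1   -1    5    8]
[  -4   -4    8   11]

Answer: (1, 2, 1)

Derivation:
step 0: pivot -3 → sign −
step 1: pivot -3 → sign −
step 2: pivot 16/3 → sign +
step 3: row/col 3 already zero → sign 0
signature = (1, 2, 1)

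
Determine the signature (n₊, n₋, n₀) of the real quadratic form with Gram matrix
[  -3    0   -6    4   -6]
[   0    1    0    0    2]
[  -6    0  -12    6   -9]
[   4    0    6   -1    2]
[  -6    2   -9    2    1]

Answer: (3, 2, 0)

Derivation:
step 0: pivot -3 → sign −
step 1: pivot 1 → sign +
step 2: pivot 13/3 → sign +
step 3: pivot -12/13 → sign −
step 4: pivot 3/4 → sign +
signature = (3, 2, 0)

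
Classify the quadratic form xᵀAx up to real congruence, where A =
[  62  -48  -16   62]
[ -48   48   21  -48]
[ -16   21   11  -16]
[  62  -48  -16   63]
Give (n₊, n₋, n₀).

step 0: pivot 62 → sign +
step 1: pivot 336/31 → sign +
step 2: pivot 3/112 → sign +
step 3: pivot 1 → sign +
signature = (4, 0, 0)

Answer: (4, 0, 0)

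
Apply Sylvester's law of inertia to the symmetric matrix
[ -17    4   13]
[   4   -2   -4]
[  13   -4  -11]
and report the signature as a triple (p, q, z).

Answer: (0, 3, 0)

Derivation:
step 0: pivot -17 → sign −
step 1: pivot -18/17 → sign −
step 2: pivot -2/9 → sign −
signature = (0, 3, 0)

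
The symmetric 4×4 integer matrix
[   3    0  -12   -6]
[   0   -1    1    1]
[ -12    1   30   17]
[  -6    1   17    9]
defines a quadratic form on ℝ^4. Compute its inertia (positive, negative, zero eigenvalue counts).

step 0: pivot 3 → sign +
step 1: pivot -1 → sign −
step 2: pivot -17 → sign −
step 3: pivot 2/17 → sign +
signature = (2, 2, 0)

Answer: (2, 2, 0)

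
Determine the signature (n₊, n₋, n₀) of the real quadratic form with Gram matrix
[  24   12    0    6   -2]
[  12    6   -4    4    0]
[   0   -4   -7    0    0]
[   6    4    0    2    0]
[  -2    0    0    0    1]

Answer: (4, 1, 0)

Derivation:
step 0: pivot 24 → sign +
step 1: pivot -7 → sign −
step 2: pivot 16/7 → sign +
step 3: pivot 1/16 → sign +
step 4: pivot 1/3 → sign +
signature = (4, 1, 0)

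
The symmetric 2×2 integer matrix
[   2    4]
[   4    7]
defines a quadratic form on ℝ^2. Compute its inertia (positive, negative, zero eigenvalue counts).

Answer: (1, 1, 0)

Derivation:
step 0: pivot 2 → sign +
step 1: pivot -1 → sign −
signature = (1, 1, 0)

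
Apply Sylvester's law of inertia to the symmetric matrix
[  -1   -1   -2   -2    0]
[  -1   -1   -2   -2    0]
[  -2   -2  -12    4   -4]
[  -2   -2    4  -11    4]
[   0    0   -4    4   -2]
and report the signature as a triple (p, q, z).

Answer: (1, 2, 2)

Derivation:
step 0: pivot -1 → sign −
step 1: pivot -8 → sign −
step 2: pivot 1 → sign +
step 3: row/col 3 already zero → sign 0
step 4: row/col 4 already zero → sign 0
signature = (1, 2, 2)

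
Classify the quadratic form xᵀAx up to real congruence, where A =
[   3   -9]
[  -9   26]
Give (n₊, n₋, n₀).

Answer: (1, 1, 0)

Derivation:
step 0: pivot 3 → sign +
step 1: pivot -1 → sign −
signature = (1, 1, 0)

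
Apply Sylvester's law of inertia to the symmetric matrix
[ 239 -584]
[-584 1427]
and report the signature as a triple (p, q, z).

step 0: pivot 239 → sign +
step 1: pivot -3/239 → sign −
signature = (1, 1, 0)

Answer: (1, 1, 0)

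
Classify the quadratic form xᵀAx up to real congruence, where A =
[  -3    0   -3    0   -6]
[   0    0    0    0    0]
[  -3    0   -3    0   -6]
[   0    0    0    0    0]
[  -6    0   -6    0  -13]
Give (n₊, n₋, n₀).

step 0: pivot -3 → sign −
step 1: pivot -1 → sign −
step 2: row/col 2 already zero → sign 0
step 3: row/col 3 already zero → sign 0
step 4: row/col 4 already zero → sign 0
signature = (0, 2, 3)

Answer: (0, 2, 3)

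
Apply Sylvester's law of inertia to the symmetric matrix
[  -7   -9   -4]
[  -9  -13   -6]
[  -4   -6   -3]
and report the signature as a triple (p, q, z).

step 0: pivot -7 → sign −
step 1: pivot -10/7 → sign −
step 2: pivot -1/5 → sign −
signature = (0, 3, 0)

Answer: (0, 3, 0)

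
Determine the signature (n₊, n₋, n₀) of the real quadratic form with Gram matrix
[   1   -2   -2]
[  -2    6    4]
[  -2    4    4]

step 0: pivot 1 → sign +
step 1: pivot 2 → sign +
step 2: row/col 2 already zero → sign 0
signature = (2, 0, 1)

Answer: (2, 0, 1)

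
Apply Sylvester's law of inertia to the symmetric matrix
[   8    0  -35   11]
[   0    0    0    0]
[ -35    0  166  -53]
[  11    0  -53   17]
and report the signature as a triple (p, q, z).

step 0: pivot 8 → sign +
step 1: pivot 103/8 → sign +
step 2: pivot 3/103 → sign +
step 3: row/col 3 already zero → sign 0
signature = (3, 0, 1)

Answer: (3, 0, 1)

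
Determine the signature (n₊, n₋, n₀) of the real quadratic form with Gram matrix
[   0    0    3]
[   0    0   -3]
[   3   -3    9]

step 0: pivot 9 → sign +
step 1: pivot -1 → sign −
step 2: row/col 2 already zero → sign 0
signature = (1, 1, 1)

Answer: (1, 1, 1)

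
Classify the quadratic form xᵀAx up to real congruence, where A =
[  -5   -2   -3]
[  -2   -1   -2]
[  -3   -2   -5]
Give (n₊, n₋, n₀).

Answer: (0, 2, 1)

Derivation:
step 0: pivot -5 → sign −
step 1: pivot -1/5 → sign −
step 2: row/col 2 already zero → sign 0
signature = (0, 2, 1)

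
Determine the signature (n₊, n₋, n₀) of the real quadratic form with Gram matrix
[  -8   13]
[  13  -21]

Answer: (1, 1, 0)

Derivation:
step 0: pivot -8 → sign −
step 1: pivot 1/8 → sign +
signature = (1, 1, 0)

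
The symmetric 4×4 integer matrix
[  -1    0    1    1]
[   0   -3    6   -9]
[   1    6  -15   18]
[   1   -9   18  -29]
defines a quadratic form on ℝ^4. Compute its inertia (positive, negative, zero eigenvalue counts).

Answer: (0, 4, 0)

Derivation:
step 0: pivot -1 → sign −
step 1: pivot -3 → sign −
step 2: pivot -2 → sign −
step 3: pivot -1/2 → sign −
signature = (0, 4, 0)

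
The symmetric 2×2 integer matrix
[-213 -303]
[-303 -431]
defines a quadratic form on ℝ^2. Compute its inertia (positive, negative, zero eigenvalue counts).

step 0: pivot -213 → sign −
step 1: pivot 2/71 → sign +
signature = (1, 1, 0)

Answer: (1, 1, 0)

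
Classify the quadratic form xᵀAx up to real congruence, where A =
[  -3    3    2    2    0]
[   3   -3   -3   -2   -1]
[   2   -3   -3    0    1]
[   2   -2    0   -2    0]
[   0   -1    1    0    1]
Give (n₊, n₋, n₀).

Answer: (1, 3, 1)

Derivation:
step 0: pivot -3 → sign −
step 1: pivot -5/3 → sign −
step 2: pivot 3/5 → sign +
step 3: pivot -2/3 → sign −
step 4: row/col 4 already zero → sign 0
signature = (1, 3, 1)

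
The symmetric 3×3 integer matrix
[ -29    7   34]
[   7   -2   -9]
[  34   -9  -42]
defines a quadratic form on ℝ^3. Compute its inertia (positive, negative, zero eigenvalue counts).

step 0: pivot -29 → sign −
step 1: pivot -9/29 → sign −
step 2: pivot -1/9 → sign −
signature = (0, 3, 0)

Answer: (0, 3, 0)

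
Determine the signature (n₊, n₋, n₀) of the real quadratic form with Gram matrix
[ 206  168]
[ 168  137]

step 0: pivot 206 → sign +
step 1: pivot -1/103 → sign −
signature = (1, 1, 0)

Answer: (1, 1, 0)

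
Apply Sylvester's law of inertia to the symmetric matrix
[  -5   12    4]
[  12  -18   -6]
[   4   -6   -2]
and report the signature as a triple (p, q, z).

step 0: pivot -5 → sign −
step 1: pivot 54/5 → sign +
step 2: row/col 2 already zero → sign 0
signature = (1, 1, 1)

Answer: (1, 1, 1)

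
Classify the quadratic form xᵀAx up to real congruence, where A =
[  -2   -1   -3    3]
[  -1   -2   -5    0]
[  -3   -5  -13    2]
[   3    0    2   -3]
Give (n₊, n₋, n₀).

step 0: pivot -2 → sign −
step 1: pivot -3/2 → sign −
step 2: pivot -1/3 → sign −
step 3: pivot 6 → sign +
signature = (1, 3, 0)

Answer: (1, 3, 0)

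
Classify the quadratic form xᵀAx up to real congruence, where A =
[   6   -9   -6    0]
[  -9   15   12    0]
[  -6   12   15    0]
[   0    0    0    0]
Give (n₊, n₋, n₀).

Answer: (3, 0, 1)

Derivation:
step 0: pivot 6 → sign +
step 1: pivot 3/2 → sign +
step 2: pivot 3 → sign +
step 3: row/col 3 already zero → sign 0
signature = (3, 0, 1)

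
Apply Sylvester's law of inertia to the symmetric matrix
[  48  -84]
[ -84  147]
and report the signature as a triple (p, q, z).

Answer: (1, 0, 1)

Derivation:
step 0: pivot 48 → sign +
step 1: row/col 1 already zero → sign 0
signature = (1, 0, 1)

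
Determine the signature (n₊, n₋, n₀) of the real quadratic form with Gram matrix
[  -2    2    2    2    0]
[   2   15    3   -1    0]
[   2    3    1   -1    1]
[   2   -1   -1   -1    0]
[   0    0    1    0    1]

Answer: (3, 1, 1)

Derivation:
step 0: pivot -2 → sign −
step 1: pivot 17 → sign +
step 2: pivot 26/17 → sign +
step 3: pivot 8/13 → sign +
step 4: row/col 4 already zero → sign 0
signature = (3, 1, 1)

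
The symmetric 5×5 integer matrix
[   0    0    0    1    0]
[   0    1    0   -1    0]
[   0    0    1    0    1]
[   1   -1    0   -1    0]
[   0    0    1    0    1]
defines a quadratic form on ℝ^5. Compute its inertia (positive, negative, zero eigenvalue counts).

Answer: (3, 1, 1)

Derivation:
step 0: pivot 1 → sign +
step 1: pivot 1 → sign +
step 2: pivot -2 → sign −
step 3: pivot 1/2 → sign +
step 4: row/col 4 already zero → sign 0
signature = (3, 1, 1)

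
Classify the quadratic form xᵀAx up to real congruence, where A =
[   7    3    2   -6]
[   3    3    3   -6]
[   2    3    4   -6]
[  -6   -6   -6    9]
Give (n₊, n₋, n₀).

Answer: (3, 1, 0)

Derivation:
step 0: pivot 7 → sign +
step 1: pivot 12/7 → sign +
step 2: pivot 3/4 → sign +
step 3: pivot -3 → sign −
signature = (3, 1, 0)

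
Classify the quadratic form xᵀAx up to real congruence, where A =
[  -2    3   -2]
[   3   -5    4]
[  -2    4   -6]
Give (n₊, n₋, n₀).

step 0: pivot -2 → sign −
step 1: pivot -1/2 → sign −
step 2: pivot -2 → sign −
signature = (0, 3, 0)

Answer: (0, 3, 0)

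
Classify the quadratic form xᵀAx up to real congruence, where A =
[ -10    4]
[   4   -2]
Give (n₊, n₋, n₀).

Answer: (0, 2, 0)

Derivation:
step 0: pivot -10 → sign −
step 1: pivot -2/5 → sign −
signature = (0, 2, 0)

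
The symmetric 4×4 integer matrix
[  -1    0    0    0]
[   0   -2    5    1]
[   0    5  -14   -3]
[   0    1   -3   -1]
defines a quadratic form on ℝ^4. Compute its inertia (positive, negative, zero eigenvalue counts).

Answer: (0, 4, 0)

Derivation:
step 0: pivot -1 → sign −
step 1: pivot -2 → sign −
step 2: pivot -3/2 → sign −
step 3: pivot -1/3 → sign −
signature = (0, 4, 0)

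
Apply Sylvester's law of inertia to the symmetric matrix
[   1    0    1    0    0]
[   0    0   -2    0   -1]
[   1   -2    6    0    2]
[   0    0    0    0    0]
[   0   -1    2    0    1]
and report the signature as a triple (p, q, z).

step 0: pivot 1 → sign +
step 1: pivot 5 → sign +
step 2: pivot -4/5 → sign −
step 3: pivot 1/4 → sign +
step 4: row/col 4 already zero → sign 0
signature = (3, 1, 1)

Answer: (3, 1, 1)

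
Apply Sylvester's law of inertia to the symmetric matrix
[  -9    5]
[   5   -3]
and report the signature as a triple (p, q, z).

Answer: (0, 2, 0)

Derivation:
step 0: pivot -9 → sign −
step 1: pivot -2/9 → sign −
signature = (0, 2, 0)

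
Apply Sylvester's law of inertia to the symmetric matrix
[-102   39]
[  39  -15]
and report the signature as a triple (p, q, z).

Answer: (0, 2, 0)

Derivation:
step 0: pivot -102 → sign −
step 1: pivot -3/34 → sign −
signature = (0, 2, 0)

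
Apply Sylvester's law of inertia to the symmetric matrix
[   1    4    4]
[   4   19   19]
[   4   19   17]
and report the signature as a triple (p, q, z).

Answer: (2, 1, 0)

Derivation:
step 0: pivot 1 → sign +
step 1: pivot 3 → sign +
step 2: pivot -2 → sign −
signature = (2, 1, 0)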